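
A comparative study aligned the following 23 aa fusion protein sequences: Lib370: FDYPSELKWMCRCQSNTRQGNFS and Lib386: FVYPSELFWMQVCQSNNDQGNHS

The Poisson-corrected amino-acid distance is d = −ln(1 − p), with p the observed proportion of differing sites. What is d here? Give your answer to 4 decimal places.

0.3629

The sequences differ at positions 2 (D/V), 8 (K/F), 11 (C/Q), 12 (R/V), 17 (T/N), 18 (R/D), 22 (F/H).
p = 7/23 = 0.304348.
d = −ln(1 − 0.304348) = −ln(0.695652) = 0.3629.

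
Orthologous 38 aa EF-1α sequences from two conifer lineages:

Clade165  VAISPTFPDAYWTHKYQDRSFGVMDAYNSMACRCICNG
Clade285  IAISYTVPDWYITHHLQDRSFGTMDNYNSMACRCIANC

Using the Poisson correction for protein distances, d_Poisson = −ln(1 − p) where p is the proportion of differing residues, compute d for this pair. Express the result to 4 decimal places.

0.3417

The sequences differ at positions 1 (V/I), 5 (P/Y), 7 (F/V), 10 (A/W), 12 (W/I), 15 (K/H), 16 (Y/L), 23 (V/T), 26 (A/N), 36 (C/A), 38 (G/C).
p = 11/38 = 0.289474.
d = −ln(1 − 0.289474) = −ln(0.710526) = 0.3417.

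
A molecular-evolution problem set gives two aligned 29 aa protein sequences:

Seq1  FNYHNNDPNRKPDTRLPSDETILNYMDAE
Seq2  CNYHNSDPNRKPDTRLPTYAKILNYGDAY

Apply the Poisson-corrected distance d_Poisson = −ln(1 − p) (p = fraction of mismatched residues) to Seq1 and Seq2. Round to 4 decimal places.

0.3228

Mismatches occur at site 1 (F→C), site 6 (N→S), site 18 (S→T), site 19 (D→Y), site 20 (E→A), site 21 (T→K), site 26 (M→G), site 29 (E→Y).
p = 8/29 = 0.275862.
d = −ln(1 − 0.275862) = −ln(0.724138) = 0.3228.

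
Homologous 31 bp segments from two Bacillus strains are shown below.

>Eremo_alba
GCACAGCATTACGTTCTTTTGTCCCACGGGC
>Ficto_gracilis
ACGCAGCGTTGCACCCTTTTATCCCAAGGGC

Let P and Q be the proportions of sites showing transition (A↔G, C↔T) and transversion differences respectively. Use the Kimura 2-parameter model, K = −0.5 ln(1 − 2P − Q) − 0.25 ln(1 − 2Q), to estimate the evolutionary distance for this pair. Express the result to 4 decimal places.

Differing sites — 1:G/A (Ti); 3:A/G (Ti); 8:A/G (Ti); 11:A/G (Ti); 13:G/A (Ti); 14:T/C (Ti); 15:T/C (Ti); 21:G/A (Ti); 27:C/A (Tv).
Of the 9 differences, 8 transitions and 1 transversion over 31 sites: P = 8/31 = 0.258065, Q = 1/31 = 0.032258.
d = −0.5·ln(0.451612) − 0.25·ln(0.935484) = −0.5·(-0.794932) − 0.25·(-0.066691) = 0.4141.

0.4141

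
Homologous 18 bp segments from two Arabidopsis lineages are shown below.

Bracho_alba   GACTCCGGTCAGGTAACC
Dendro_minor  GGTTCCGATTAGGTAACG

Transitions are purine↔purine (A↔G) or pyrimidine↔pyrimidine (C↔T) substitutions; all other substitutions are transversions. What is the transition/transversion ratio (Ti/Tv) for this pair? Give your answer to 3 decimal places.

4.000

The sequences differ at positions 2 (A/G, transition), 3 (C/T, transition), 8 (G/A, transition), 10 (C/T, transition), 18 (C/G, transversion).
Of the 5 differences, 4 transitions and 1 transversion, so Ti/Tv = 4/1 = 4.000.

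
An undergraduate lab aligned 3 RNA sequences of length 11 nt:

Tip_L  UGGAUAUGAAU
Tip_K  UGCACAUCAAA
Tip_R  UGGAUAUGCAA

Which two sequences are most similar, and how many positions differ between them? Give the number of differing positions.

2

Pairwise Hamming distances:
  Tip_L vs Tip_K: 4
  Tip_L vs Tip_R: 2
  Tip_K vs Tip_R: 4
The smallest is 2, between Tip_L and Tip_R.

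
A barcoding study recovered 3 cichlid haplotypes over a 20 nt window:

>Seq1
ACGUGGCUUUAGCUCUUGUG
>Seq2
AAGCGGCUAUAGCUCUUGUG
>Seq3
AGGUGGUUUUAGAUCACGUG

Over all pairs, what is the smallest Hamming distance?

Pairwise Hamming distances:
  Seq1 vs Seq2: 3
  Seq1 vs Seq3: 5
  Seq2 vs Seq3: 7
The smallest is 3, between Seq1 and Seq2.

3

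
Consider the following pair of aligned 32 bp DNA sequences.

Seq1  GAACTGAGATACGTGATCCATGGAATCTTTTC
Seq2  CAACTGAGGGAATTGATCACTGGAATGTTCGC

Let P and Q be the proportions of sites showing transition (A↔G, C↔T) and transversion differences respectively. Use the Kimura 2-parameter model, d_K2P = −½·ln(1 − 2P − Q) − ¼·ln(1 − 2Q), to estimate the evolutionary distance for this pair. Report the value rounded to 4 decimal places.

Differing sites — 1:G/C (Tv); 9:A/G (Ti); 10:T/G (Tv); 12:C/A (Tv); 13:G/T (Tv); 19:C/A (Tv); 20:A/C (Tv); 27:C/G (Tv); 30:T/C (Ti); 31:T/G (Tv).
Of the 10 differences, 2 transitions and 8 transversions over 32 sites: P = 2/32 = 0.062500, Q = 8/32 = 0.250000.
d = −0.5·ln(0.625000) − 0.25·ln(0.500000) = −0.5·(-0.470004) − 0.25·(-0.693147) = 0.4083.

0.4083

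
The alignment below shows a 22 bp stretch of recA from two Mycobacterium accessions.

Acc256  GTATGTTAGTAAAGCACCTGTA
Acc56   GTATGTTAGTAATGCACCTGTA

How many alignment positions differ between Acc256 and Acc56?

1

A single mismatch occurs at site 13 (A→T).
That gives 1 mismatch out of 22 aligned sites, so the Hamming distance is 1.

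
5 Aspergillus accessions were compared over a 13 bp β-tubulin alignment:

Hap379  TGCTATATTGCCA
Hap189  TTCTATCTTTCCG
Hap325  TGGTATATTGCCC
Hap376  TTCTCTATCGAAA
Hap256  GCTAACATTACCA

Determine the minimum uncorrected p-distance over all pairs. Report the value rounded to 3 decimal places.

0.154

Pairwise Hamming distances:
  Hap379 vs Hap189: 4
  Hap379 vs Hap325: 2
  Hap379 vs Hap376: 5
  Hap379 vs Hap256: 6
  Hap189 vs Hap325: 5
  Hap189 vs Hap376: 7
  Hap189 vs Hap256: 8
  Hap325 vs Hap376: 7
  Hap325 vs Hap256: 7
  Hap376 vs Hap256: 10
The smallest is 2 mismatches, between Hap379 and Hap325; p = 2/13 = 0.154.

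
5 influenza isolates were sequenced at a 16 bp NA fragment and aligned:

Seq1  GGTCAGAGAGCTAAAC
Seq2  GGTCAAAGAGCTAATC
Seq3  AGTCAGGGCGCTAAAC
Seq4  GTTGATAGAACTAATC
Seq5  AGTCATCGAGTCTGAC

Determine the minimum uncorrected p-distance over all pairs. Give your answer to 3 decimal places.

Pairwise Hamming distances:
  Seq1 vs Seq2: 2
  Seq1 vs Seq3: 3
  Seq1 vs Seq4: 5
  Seq1 vs Seq5: 7
  Seq2 vs Seq3: 5
  Seq2 vs Seq4: 4
  Seq2 vs Seq5: 8
  Seq3 vs Seq4: 8
  Seq3 vs Seq5: 7
  Seq4 vs Seq5: 10
The smallest is 2 mismatches, between Seq1 and Seq2; p = 2/16 = 0.125.

0.125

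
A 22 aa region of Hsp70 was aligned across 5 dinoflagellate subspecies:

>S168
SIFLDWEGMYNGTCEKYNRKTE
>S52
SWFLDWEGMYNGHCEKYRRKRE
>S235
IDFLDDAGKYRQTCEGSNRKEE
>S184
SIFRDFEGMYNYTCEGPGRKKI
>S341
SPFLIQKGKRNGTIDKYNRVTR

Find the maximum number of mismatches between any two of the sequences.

Pairwise Hamming distances:
  S168 vs S52: 4
  S168 vs S235: 10
  S168 vs S184: 8
  S168 vs S341: 10
  S52 vs S235: 12
  S52 vs S184: 10
  S52 vs S341: 13
  S235 vs S184: 12
  S235 vs S341: 15
  S184 vs S341: 16
The largest is 16, between S184 and S341.

16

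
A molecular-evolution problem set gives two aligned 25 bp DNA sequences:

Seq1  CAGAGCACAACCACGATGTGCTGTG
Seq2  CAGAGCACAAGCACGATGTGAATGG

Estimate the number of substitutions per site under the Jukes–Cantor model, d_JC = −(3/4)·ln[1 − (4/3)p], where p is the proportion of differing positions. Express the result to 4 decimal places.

The sequences differ at positions 11 (C/G), 21 (C/A), 22 (T/A), 23 (G/T), 24 (T/G).
p = 5/25 = 0.200000.
d = −0.75 · ln(1 − (4/3)·0.200000) = −0.75 · ln(0.733333) = −0.75 · (-0.310155) = 0.2326.

0.2326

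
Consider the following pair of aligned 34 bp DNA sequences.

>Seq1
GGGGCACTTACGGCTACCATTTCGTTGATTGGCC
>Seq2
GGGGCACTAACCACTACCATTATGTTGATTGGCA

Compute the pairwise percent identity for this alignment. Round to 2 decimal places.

82.35%

Differing sites — 9:T/A; 12:G/C; 13:G/A; 22:T/A; 23:C/T; 34:C/A.
28 of the 34 sites match, so the percent identity is 28/34 × 100 = 82.35%.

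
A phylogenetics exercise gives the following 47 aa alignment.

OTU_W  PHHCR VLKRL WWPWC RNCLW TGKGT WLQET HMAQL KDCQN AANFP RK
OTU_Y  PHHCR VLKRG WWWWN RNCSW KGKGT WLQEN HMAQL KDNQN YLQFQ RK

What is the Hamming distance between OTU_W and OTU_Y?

11

The sequences differ at positions 10 (L/G), 13 (P/W), 15 (C/N), 19 (L/S), 21 (T/K), 30 (T/N), 38 (C/N), 41 (A/Y), 42 (A/L), 43 (N/Q), 45 (P/Q).
That gives 11 mismatches out of 47 aligned sites, so the Hamming distance is 11.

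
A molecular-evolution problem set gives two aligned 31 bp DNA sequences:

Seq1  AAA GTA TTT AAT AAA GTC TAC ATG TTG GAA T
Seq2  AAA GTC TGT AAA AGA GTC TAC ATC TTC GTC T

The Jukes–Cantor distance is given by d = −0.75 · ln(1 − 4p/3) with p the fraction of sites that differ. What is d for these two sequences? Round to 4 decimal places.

The sequences differ at positions 6 (A/C), 8 (T/G), 12 (T/A), 14 (A/G), 24 (G/C), 27 (G/C), 29 (A/T), 30 (A/C).
p = 8/31 = 0.258065.
d = −0.75 · ln(1 − (4/3)·0.258065) = −0.75 · ln(0.655913) = −0.75 · (-0.421727) = 0.3163.

0.3163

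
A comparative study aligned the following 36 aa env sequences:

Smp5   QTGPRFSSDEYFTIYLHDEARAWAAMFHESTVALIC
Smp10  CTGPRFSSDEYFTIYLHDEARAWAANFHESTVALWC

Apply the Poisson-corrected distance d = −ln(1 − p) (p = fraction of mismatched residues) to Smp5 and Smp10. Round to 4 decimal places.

0.0870

Differing sites — 1:Q/C; 26:M/N; 35:I/W.
p = 3/36 = 0.083333.
d = −ln(1 − 0.083333) = −ln(0.916667) = 0.0870.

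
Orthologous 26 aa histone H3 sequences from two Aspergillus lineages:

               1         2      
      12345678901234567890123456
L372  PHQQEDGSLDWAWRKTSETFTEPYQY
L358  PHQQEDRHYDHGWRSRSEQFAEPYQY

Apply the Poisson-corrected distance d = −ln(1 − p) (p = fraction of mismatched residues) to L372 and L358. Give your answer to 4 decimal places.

Differing sites — 7:G/R; 8:S/H; 9:L/Y; 11:W/H; 12:A/G; 15:K/S; 16:T/R; 19:T/Q; 21:T/A.
p = 9/26 = 0.346154.
d = −ln(1 − 0.346154) = −ln(0.653846) = 0.4249.

0.4249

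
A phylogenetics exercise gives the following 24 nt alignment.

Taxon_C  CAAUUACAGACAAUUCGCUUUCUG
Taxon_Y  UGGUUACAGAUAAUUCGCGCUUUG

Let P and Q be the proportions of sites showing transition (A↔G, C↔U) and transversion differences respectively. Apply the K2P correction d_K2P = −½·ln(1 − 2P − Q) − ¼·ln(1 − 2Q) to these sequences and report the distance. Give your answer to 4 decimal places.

Mismatches occur at site 1 (C/U, transition), site 2 (A/G, transition), site 3 (A/G, transition), site 11 (C/U, transition), site 19 (U/G, transversion), site 20 (U/C, transition), site 22 (C/U, transition).
Of the 7 differences, 6 transitions and 1 transversion over 24 sites: P = 6/24 = 0.250000, Q = 1/24 = 0.041667.
d = −0.5·ln(0.458333) − 0.25·ln(0.916666) = −0.5·(-0.780159) − 0.25·(-0.087012) = 0.4118.

0.4118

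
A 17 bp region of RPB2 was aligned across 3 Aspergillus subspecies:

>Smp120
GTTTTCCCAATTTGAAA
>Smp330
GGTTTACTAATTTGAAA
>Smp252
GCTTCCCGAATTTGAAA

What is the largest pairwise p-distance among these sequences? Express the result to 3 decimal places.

0.235

Pairwise Hamming distances:
  Smp120 vs Smp330: 3
  Smp120 vs Smp252: 3
  Smp330 vs Smp252: 4
The largest is 4 mismatches, between Smp330 and Smp252; p = 4/17 = 0.235.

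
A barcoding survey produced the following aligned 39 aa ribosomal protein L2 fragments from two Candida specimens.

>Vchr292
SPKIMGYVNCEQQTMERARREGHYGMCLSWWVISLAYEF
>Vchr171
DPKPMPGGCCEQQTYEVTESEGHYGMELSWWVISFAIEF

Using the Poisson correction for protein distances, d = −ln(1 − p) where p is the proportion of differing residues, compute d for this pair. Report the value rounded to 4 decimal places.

The sequences differ at positions 1 (S/D), 4 (I/P), 6 (G/P), 7 (Y/G), 8 (V/G), 9 (N/C), 15 (M/Y), 17 (R/V), 18 (A/T), 19 (R/E), 20 (R/S), 27 (C/E), 35 (L/F), 37 (Y/I).
p = 14/39 = 0.358974.
d = −ln(1 − 0.358974) = −ln(0.641026) = 0.4447.

0.4447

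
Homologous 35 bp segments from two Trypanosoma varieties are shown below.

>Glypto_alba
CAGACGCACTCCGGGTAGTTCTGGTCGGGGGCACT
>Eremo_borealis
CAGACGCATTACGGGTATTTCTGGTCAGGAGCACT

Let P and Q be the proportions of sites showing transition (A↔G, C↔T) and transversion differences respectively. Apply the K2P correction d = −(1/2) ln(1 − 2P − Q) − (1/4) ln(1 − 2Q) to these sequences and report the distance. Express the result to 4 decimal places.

The sequences differ at positions 9 (C/T, transition), 11 (C/A, transversion), 18 (G/T, transversion), 27 (G/A, transition), 30 (G/A, transition).
Of the 5 differences, 3 transitions and 2 transversions over 35 sites: P = 3/35 = 0.085714, Q = 2/35 = 0.057143.
d = −0.5·ln(0.771429) − 0.25·ln(0.885714) = −0.5·(-0.259511) − 0.25·(-0.121361) = 0.1601.

0.1601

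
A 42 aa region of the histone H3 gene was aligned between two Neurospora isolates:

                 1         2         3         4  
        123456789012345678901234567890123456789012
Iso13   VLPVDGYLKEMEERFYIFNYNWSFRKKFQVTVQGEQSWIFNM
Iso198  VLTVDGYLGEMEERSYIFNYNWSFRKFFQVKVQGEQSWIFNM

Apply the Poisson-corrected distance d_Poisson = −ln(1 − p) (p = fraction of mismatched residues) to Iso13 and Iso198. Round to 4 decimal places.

The sequences differ at positions 3 (P/T), 9 (K/G), 15 (F/S), 27 (K/F), 31 (T/K).
p = 5/42 = 0.119048.
d = −ln(1 − 0.119048) = −ln(0.880952) = 0.1268.

0.1268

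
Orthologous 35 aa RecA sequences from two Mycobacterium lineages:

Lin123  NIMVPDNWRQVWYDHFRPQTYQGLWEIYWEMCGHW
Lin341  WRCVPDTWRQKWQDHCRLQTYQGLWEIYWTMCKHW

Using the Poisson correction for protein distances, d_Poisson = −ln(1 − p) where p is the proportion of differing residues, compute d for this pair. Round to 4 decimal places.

The sequences differ at positions 1 (N/W), 2 (I/R), 3 (M/C), 7 (N/T), 11 (V/K), 13 (Y/Q), 16 (F/C), 18 (P/L), 30 (E/T), 33 (G/K).
p = 10/35 = 0.285714.
d = −ln(1 − 0.285714) = −ln(0.714286) = 0.3365.

0.3365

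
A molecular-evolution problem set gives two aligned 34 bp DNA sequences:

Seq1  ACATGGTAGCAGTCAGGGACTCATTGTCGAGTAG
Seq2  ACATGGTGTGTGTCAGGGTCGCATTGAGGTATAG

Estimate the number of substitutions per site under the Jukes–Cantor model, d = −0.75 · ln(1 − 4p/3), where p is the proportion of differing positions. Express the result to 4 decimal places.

0.3734

Differing sites — 8:A/G; 9:G/T; 10:C/G; 11:A/T; 19:A/T; 21:T/G; 27:T/A; 28:C/G; 30:A/T; 31:G/A.
p = 10/34 = 0.294118.
d = −0.75 · ln(1 − (4/3)·0.294118) = −0.75 · ln(0.607843) = −0.75 · (-0.497839) = 0.3734.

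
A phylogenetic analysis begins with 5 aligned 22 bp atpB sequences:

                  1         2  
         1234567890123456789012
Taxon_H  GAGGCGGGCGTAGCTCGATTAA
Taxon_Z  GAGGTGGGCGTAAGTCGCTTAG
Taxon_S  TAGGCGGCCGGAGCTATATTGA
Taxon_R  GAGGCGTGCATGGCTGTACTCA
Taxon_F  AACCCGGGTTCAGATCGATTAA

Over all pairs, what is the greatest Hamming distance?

13

Pairwise Hamming distances:
  Taxon_H vs Taxon_Z: 5
  Taxon_H vs Taxon_S: 6
  Taxon_H vs Taxon_R: 7
  Taxon_H vs Taxon_F: 7
  Taxon_Z vs Taxon_S: 11
  Taxon_Z vs Taxon_R: 12
  Taxon_Z vs Taxon_F: 11
  Taxon_S vs Taxon_R: 9
  Taxon_S vs Taxon_F: 11
  Taxon_R vs Taxon_F: 13
The largest is 13, between Taxon_R and Taxon_F.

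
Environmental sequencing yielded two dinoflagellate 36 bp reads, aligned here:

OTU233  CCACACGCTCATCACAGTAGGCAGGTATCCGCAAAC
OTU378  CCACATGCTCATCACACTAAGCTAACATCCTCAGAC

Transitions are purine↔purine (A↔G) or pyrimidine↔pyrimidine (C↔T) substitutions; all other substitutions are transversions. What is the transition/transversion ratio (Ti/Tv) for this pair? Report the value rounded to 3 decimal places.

2.000

The sequences differ at positions 6 (C/T, transition), 17 (G/C, transversion), 20 (G/A, transition), 23 (A/T, transversion), 24 (G/A, transition), 25 (G/A, transition), 26 (T/C, transition), 31 (G/T, transversion), 34 (A/G, transition).
Of the 9 differences, 6 transitions and 3 transversions, so Ti/Tv = 6/3 = 2.000.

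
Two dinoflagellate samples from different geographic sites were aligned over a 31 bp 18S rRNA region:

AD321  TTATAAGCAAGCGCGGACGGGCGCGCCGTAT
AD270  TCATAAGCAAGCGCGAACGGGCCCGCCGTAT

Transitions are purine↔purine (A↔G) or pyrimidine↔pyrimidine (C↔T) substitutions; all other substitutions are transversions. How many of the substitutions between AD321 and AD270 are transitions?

Mismatches occur at site 2 (T↔C, transition), site 16 (G↔A, transition), site 23 (G↔C, transversion).
Of the 3 differences, 2 transitions and 1 transversion, so the answer is 2.

2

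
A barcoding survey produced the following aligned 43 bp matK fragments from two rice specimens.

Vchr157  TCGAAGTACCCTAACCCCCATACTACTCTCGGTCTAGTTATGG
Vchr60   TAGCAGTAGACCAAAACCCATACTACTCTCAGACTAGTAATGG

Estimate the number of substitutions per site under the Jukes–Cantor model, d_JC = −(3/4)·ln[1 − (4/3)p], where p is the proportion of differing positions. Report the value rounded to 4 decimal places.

The sequences differ at positions 2 (C/A), 4 (A/C), 9 (C/G), 10 (C/A), 12 (T/C), 15 (C/A), 16 (C/A), 31 (G/A), 33 (T/A), 39 (T/A).
p = 10/43 = 0.232558.
d = −0.75 · ln(1 − (4/3)·0.232558) = −0.75 · ln(0.689923) = −0.75 · (-0.371175) = 0.2784.

0.2784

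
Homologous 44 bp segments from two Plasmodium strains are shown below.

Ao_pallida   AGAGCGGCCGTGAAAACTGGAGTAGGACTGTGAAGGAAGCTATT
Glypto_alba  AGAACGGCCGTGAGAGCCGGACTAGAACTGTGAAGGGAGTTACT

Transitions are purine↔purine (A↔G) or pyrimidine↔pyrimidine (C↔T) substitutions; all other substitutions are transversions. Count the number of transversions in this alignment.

1

Mismatches occur at site 4 (G→A, transition), site 14 (A→G, transition), site 16 (A→G, transition), site 18 (T→C, transition), site 22 (G→C, transversion), site 26 (G→A, transition), site 37 (A→G, transition), site 40 (C→T, transition), site 43 (T→C, transition).
Of the 9 differences, 8 transitions and 1 transversion, so the answer is 1.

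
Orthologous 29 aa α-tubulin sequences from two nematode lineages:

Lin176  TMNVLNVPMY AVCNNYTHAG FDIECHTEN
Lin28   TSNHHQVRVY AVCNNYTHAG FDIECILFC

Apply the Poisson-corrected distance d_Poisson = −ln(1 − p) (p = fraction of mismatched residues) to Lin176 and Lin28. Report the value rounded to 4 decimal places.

0.4229

Mismatches occur at site 2 (M/S), site 4 (V/H), site 5 (L/H), site 6 (N/Q), site 8 (P/R), site 9 (M/V), site 26 (H/I), site 27 (T/L), site 28 (E/F), site 29 (N/C).
p = 10/29 = 0.344828.
d = −ln(1 − 0.344828) = −ln(0.655172) = 0.4229.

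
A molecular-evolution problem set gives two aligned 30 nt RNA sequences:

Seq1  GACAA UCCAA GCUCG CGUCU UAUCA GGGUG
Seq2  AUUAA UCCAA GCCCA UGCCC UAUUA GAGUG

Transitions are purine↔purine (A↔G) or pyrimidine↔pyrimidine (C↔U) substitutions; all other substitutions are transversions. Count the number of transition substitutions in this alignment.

9

Mismatches occur at site 1 (G→A, transition), site 2 (A→U, transversion), site 3 (C→U, transition), site 13 (U→C, transition), site 15 (G→A, transition), site 16 (C→U, transition), site 18 (U→C, transition), site 20 (U→C, transition), site 24 (C→U, transition), site 27 (G→A, transition).
Of the 10 differences, 9 transitions and 1 transversion, so the answer is 9.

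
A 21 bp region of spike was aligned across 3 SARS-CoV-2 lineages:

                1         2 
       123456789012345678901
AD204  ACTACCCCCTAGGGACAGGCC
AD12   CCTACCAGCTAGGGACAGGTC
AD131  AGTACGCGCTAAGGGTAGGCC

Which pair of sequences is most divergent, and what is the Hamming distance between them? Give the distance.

8

Pairwise Hamming distances:
  AD204 vs AD12: 4
  AD204 vs AD131: 6
  AD12 vs AD131: 8
The largest is 8, between AD12 and AD131.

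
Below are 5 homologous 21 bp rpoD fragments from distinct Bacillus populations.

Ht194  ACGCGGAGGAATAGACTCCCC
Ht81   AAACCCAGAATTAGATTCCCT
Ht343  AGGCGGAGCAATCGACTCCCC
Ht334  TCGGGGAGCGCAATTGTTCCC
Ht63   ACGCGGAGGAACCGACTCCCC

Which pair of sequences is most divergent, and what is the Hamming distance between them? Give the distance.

Pairwise Hamming distances:
  Ht194 vs Ht81: 8
  Ht194 vs Ht343: 3
  Ht194 vs Ht334: 10
  Ht194 vs Ht63: 2
  Ht81 vs Ht343: 9
  Ht81 vs Ht334: 15
  Ht81 vs Ht63: 10
  Ht343 vs Ht334: 11
  Ht343 vs Ht63: 3
  Ht334 vs Ht63: 11
The largest is 15, between Ht81 and Ht334.

15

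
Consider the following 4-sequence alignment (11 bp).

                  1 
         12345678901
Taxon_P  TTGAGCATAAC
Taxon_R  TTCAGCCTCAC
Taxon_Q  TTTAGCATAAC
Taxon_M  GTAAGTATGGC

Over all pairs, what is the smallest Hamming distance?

Pairwise Hamming distances:
  Taxon_P vs Taxon_R: 3
  Taxon_P vs Taxon_Q: 1
  Taxon_P vs Taxon_M: 5
  Taxon_R vs Taxon_Q: 3
  Taxon_R vs Taxon_M: 6
  Taxon_Q vs Taxon_M: 5
The smallest is 1, between Taxon_P and Taxon_Q.

1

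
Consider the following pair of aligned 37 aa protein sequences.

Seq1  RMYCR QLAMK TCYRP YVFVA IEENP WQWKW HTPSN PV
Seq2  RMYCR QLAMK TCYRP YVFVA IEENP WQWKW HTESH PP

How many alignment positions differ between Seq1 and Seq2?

3

Mismatches occur at site 33 (P/E), site 35 (N/H), site 37 (V/P).
That gives 3 mismatches out of 37 aligned sites, so the Hamming distance is 3.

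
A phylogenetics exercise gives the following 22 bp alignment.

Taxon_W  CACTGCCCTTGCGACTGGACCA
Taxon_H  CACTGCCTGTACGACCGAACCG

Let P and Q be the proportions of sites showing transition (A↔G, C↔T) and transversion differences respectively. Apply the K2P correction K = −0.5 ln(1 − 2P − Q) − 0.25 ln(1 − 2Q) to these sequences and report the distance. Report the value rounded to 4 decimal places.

0.3704

Mismatches occur at site 8 (C↔T, transition), site 9 (T↔G, transversion), site 11 (G↔A, transition), site 16 (T↔C, transition), site 18 (G↔A, transition), site 22 (A↔G, transition).
Of the 6 differences, 5 transitions and 1 transversion over 22 sites: P = 5/22 = 0.227273, Q = 1/22 = 0.045455.
d = −0.5·ln(0.499999) − 0.25·ln(0.909090) = −0.5·(-0.693149) − 0.25·(-0.095311) = 0.3704.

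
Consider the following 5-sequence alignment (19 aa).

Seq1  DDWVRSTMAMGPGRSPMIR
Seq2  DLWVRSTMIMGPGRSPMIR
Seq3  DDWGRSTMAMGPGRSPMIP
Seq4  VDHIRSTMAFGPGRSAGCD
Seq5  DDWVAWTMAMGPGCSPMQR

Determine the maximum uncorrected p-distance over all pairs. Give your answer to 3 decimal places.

0.579

Pairwise Hamming distances:
  Seq1 vs Seq2: 2
  Seq1 vs Seq3: 2
  Seq1 vs Seq4: 8
  Seq1 vs Seq5: 4
  Seq2 vs Seq3: 4
  Seq2 vs Seq4: 10
  Seq2 vs Seq5: 6
  Seq3 vs Seq4: 8
  Seq3 vs Seq5: 6
  Seq4 vs Seq5: 11
The largest is 11 mismatches, between Seq4 and Seq5; p = 11/19 = 0.579.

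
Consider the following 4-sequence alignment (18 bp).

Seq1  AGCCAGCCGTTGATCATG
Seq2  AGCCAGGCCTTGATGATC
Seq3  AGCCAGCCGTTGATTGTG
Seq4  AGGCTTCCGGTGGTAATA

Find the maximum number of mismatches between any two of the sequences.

9

Pairwise Hamming distances:
  Seq1 vs Seq2: 4
  Seq1 vs Seq3: 2
  Seq1 vs Seq4: 7
  Seq2 vs Seq3: 5
  Seq2 vs Seq4: 9
  Seq3 vs Seq4: 8
The largest is 9, between Seq2 and Seq4.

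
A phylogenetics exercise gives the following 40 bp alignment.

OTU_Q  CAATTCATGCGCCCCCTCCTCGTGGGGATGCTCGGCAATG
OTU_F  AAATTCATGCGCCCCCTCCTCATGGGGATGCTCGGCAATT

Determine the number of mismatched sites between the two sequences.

3

Mismatches occur at site 1 (C/A), site 22 (G/A), site 40 (G/T).
That gives 3 mismatches out of 40 aligned sites, so the Hamming distance is 3.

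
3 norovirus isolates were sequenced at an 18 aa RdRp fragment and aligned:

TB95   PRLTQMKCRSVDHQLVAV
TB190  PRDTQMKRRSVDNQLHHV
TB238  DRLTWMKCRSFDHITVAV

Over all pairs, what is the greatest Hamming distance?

Pairwise Hamming distances:
  TB95 vs TB190: 5
  TB95 vs TB238: 5
  TB190 vs TB238: 10
The largest is 10, between TB190 and TB238.

10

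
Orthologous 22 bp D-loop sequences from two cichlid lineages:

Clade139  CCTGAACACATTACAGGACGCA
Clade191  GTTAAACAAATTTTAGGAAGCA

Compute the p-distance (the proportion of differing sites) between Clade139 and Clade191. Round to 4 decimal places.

0.3182

Differing sites — 1:C/G; 2:C/T; 4:G/A; 9:C/A; 13:A/T; 14:C/T; 19:C/A.
There are 7 differences over 22 sites, so p = 7/22 = 0.3182.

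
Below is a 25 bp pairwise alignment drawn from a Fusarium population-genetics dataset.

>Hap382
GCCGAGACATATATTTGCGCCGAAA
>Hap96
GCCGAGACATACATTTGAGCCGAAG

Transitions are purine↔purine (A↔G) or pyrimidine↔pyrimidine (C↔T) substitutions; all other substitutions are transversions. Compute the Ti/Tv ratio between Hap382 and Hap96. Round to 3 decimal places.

Mismatches occur at site 12 (T↔C, transition), site 18 (C↔A, transversion), site 25 (A↔G, transition).
Of the 3 differences, 2 transitions and 1 transversion, so Ti/Tv = 2/1 = 2.000.

2.000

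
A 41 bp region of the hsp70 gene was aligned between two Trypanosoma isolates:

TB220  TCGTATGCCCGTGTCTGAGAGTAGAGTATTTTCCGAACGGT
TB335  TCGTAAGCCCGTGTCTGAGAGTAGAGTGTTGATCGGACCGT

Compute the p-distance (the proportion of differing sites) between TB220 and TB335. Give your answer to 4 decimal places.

The sequences differ at positions 6 (T/A), 28 (A/G), 31 (T/G), 32 (T/A), 33 (C/T), 36 (A/G), 39 (G/C).
There are 7 differences over 41 sites, so p = 7/41 = 0.1707.

0.1707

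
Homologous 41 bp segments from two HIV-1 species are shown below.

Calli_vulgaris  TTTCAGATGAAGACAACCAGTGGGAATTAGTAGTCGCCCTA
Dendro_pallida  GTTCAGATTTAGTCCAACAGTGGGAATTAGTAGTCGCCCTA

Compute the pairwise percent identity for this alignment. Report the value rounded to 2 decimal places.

The sequences differ at positions 1 (T/G), 9 (G/T), 10 (A/T), 13 (A/T), 15 (A/C), 17 (C/A).
35 of the 41 sites match, so the percent identity is 35/41 × 100 = 85.37%.

85.37%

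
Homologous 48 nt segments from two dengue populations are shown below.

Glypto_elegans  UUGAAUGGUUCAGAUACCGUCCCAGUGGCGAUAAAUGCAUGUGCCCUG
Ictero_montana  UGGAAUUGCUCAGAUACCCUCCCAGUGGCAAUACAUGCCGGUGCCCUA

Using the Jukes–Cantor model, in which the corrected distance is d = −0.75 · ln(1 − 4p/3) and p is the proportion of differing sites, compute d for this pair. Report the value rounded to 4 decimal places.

Differing sites — 2:U/G; 7:G/U; 9:U/C; 19:G/C; 30:G/A; 34:A/C; 39:A/C; 40:U/G; 48:G/A.
p = 9/48 = 0.187500.
d = −0.75 · ln(1 − (4/3)·0.187500) = −0.75 · ln(0.750000) = −0.75 · (-0.287682) = 0.2158.

0.2158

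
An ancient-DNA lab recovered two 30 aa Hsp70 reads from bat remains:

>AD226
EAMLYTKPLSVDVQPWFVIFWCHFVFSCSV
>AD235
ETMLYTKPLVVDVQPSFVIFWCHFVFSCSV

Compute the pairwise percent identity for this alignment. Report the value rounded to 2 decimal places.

90.00%

The sequences differ at positions 2 (A/T), 10 (S/V), 16 (W/S).
27 of the 30 sites match, so the percent identity is 27/30 × 100 = 90.00%.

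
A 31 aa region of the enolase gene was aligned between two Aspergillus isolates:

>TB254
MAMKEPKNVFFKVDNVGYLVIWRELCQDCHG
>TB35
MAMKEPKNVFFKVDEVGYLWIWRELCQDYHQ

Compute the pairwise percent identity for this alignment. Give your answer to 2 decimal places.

87.10%

Differing sites — 15:N/E; 20:V/W; 29:C/Y; 31:G/Q.
27 of the 31 sites match, so the percent identity is 27/31 × 100 = 87.10%.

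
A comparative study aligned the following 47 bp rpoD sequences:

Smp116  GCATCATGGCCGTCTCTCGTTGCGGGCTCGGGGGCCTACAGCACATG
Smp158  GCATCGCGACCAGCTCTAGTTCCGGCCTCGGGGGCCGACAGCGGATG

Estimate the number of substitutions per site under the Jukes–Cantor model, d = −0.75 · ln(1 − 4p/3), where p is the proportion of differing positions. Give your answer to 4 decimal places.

The sequences differ at positions 6 (A/G), 7 (T/C), 9 (G/A), 12 (G/A), 13 (T/G), 18 (C/A), 22 (G/C), 26 (G/C), 37 (T/G), 43 (A/G), 44 (C/G).
p = 11/47 = 0.234043.
d = −0.75 · ln(1 − (4/3)·0.234043) = −0.75 · ln(0.687943) = −0.75 · (-0.374049) = 0.2805.

0.2805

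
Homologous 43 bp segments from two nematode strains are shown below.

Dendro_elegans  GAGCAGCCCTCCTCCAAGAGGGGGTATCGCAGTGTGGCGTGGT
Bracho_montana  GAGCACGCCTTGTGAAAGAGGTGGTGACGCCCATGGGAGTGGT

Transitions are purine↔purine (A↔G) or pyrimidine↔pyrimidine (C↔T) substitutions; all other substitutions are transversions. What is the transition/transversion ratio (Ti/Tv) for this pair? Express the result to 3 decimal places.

0.154

The sequences differ at positions 6 (G/C, transversion), 7 (C/G, transversion), 11 (C/T, transition), 12 (C/G, transversion), 14 (C/G, transversion), 15 (C/A, transversion), 22 (G/T, transversion), 26 (A/G, transition), 27 (T/A, transversion), 31 (A/C, transversion), 32 (G/C, transversion), 33 (T/A, transversion), 34 (G/T, transversion), 35 (T/G, transversion), 38 (C/A, transversion).
Of the 15 differences, 2 transitions and 13 transversions, so Ti/Tv = 2/13 = 0.154.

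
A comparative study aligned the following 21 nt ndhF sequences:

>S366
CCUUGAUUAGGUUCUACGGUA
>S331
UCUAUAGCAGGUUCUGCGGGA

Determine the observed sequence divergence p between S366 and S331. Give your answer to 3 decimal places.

Mismatches occur at site 1 (C/U), site 4 (U/A), site 5 (G/U), site 7 (U/G), site 8 (U/C), site 16 (A/G), site 20 (U/G).
There are 7 differences over 21 sites, so p = 7/21 = 0.333.

0.333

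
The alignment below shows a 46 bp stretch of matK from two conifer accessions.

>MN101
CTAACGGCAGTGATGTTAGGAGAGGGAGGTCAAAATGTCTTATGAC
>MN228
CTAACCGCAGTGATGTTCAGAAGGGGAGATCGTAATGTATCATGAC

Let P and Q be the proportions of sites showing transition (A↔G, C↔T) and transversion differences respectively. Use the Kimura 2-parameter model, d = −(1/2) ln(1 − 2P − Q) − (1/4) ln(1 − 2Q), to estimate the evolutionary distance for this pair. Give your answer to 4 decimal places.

Differing sites — 6:G/C (Tv); 18:A/C (Tv); 19:G/A (Ti); 22:G/A (Ti); 23:A/G (Ti); 29:G/A (Ti); 32:A/G (Ti); 33:A/T (Tv); 39:C/A (Tv); 41:T/C (Ti).
Of the 10 differences, 6 transitions and 4 transversions over 46 sites: P = 6/46 = 0.130435, Q = 4/46 = 0.086957.
d = −0.5·ln(0.652173) − 0.25·ln(0.826086) = −0.5·(-0.427445) − 0.25·(-0.191056) = 0.2615.

0.2615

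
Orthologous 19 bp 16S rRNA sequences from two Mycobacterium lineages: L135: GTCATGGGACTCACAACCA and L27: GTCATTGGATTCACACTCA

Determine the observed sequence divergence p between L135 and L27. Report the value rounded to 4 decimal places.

The sequences differ at positions 6 (G/T), 10 (C/T), 16 (A/C), 17 (C/T).
There are 4 differences over 19 sites, so p = 4/19 = 0.2105.

0.2105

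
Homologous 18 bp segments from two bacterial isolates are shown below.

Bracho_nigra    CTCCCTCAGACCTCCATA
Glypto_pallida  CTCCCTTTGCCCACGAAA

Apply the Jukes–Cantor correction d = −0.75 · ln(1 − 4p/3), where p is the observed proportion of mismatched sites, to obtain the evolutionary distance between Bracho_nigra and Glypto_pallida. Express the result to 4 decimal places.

Mismatches occur at site 7 (C↔T), site 8 (A↔T), site 10 (A↔C), site 13 (T↔A), site 15 (C↔G), site 17 (T↔A).
p = 6/18 = 0.333333.
d = −0.75 · ln(1 − (4/3)·0.333333) = −0.75 · ln(0.555556) = −0.75 · (-0.587786) = 0.4408.

0.4408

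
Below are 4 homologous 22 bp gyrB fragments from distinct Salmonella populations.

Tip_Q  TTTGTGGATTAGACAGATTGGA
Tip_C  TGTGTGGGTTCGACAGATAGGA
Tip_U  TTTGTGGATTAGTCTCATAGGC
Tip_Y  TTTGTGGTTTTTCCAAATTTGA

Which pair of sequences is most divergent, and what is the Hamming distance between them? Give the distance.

Pairwise Hamming distances:
  Tip_Q vs Tip_C: 4
  Tip_Q vs Tip_U: 5
  Tip_Q vs Tip_Y: 6
  Tip_C vs Tip_U: 7
  Tip_C vs Tip_Y: 8
  Tip_U vs Tip_Y: 9
The largest is 9, between Tip_U and Tip_Y.

9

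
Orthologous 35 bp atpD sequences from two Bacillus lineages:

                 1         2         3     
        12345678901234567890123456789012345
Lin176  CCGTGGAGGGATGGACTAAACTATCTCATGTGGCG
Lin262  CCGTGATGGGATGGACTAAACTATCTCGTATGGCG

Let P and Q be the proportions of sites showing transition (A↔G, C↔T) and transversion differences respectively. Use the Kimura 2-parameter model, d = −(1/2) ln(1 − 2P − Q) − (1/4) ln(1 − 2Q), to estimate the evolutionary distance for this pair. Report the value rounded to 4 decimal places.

0.1263

Mismatches occur at site 6 (G↔A, transition), site 7 (A↔T, transversion), site 28 (A↔G, transition), site 30 (G↔A, transition).
Of the 4 differences, 3 transitions and 1 transversion over 35 sites: P = 3/35 = 0.085714, Q = 1/35 = 0.028571.
d = −0.5·ln(0.800001) − 0.25·ln(0.942858) = −0.5·(-0.223142) − 0.25·(-0.058840) = 0.1263.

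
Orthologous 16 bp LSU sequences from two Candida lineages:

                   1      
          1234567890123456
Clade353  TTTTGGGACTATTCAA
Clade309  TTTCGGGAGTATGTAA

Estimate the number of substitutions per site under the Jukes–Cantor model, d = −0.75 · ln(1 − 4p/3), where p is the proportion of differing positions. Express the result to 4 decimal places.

Mismatches occur at site 4 (T→C), site 9 (C→G), site 13 (T→G), site 14 (C→T).
p = 4/16 = 0.250000.
d = −0.75 · ln(1 − (4/3)·0.250000) = −0.75 · ln(0.666667) = −0.75 · (-0.405465) = 0.3041.

0.3041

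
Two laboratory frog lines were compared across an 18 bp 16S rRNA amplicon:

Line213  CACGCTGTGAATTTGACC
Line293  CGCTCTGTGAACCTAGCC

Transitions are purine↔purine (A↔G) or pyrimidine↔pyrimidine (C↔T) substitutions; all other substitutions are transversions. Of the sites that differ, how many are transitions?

5

Differing sites — 2:A/G (Ti); 4:G/T (Tv); 12:T/C (Ti); 13:T/C (Ti); 15:G/A (Ti); 16:A/G (Ti).
Of the 6 differences, 5 transitions and 1 transversion, so the answer is 5.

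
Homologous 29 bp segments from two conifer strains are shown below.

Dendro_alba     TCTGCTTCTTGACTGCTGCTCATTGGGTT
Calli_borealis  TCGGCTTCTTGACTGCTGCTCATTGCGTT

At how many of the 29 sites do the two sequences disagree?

Differing sites — 3:T/G; 26:G/C.
That gives 2 mismatches out of 29 aligned sites, so the Hamming distance is 2.

2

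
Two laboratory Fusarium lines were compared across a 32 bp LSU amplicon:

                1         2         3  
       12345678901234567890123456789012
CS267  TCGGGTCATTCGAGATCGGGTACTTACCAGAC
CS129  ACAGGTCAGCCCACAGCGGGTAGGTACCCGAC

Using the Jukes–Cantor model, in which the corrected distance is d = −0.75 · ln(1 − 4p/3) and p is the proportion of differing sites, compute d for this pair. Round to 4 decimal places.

The sequences differ at positions 1 (T/A), 3 (G/A), 9 (T/G), 10 (T/C), 12 (G/C), 14 (G/C), 16 (T/G), 23 (C/G), 24 (T/G), 29 (A/C).
p = 10/32 = 0.312500.
d = −0.75 · ln(1 − (4/3)·0.312500) = −0.75 · ln(0.583333) = −0.75 · (-0.538997) = 0.4042.

0.4042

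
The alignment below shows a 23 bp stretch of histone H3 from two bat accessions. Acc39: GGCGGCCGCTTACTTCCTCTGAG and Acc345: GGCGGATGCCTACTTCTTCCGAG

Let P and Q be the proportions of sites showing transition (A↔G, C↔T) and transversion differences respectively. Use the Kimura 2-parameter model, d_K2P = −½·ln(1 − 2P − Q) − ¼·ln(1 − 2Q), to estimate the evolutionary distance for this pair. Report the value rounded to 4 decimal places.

0.2710

Differing sites — 6:C/A (Tv); 7:C/T (Ti); 10:T/C (Ti); 17:C/T (Ti); 20:T/C (Ti).
Of the 5 differences, 4 transitions and 1 transversion over 23 sites: P = 4/23 = 0.173913, Q = 1/23 = 0.043478.
d = −0.5·ln(0.608696) − 0.25·ln(0.913044) = −0.5·(-0.496436) − 0.25·(-0.090971) = 0.2710.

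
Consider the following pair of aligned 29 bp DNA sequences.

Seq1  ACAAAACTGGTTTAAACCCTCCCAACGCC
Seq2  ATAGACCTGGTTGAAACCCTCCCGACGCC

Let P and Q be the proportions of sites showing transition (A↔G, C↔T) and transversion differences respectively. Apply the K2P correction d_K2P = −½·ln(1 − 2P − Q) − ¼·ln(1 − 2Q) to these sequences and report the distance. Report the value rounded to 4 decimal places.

Differing sites — 2:C/T (Ti); 4:A/G (Ti); 6:A/C (Tv); 13:T/G (Tv); 24:A/G (Ti).
Of the 5 differences, 3 transitions and 2 transversions over 29 sites: P = 3/29 = 0.103448, Q = 2/29 = 0.068966.
d = −0.5·ln(0.724138) − 0.25·ln(0.862068) = −0.5·(-0.322773) − 0.25·(-0.148421) = 0.1985.

0.1985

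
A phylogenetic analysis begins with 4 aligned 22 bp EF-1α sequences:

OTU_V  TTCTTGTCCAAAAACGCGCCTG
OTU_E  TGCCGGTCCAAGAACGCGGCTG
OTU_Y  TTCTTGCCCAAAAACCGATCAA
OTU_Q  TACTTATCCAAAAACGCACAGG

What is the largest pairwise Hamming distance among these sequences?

Pairwise Hamming distances:
  OTU_V vs OTU_E: 5
  OTU_V vs OTU_Y: 7
  OTU_V vs OTU_Q: 5
  OTU_E vs OTU_Y: 11
  OTU_E vs OTU_Q: 9
  OTU_Y vs OTU_Q: 9
The largest is 11, between OTU_E and OTU_Y.

11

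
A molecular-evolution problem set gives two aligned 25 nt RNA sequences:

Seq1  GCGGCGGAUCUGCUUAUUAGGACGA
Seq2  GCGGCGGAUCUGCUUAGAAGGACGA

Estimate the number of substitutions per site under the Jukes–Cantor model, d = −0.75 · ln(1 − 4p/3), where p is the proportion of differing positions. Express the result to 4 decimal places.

Mismatches occur at site 17 (U↔G), site 18 (U↔A).
p = 2/25 = 0.080000.
d = −0.75 · ln(1 − (4/3)·0.080000) = −0.75 · ln(0.893333) = −0.75 · (-0.112796) = 0.0846.

0.0846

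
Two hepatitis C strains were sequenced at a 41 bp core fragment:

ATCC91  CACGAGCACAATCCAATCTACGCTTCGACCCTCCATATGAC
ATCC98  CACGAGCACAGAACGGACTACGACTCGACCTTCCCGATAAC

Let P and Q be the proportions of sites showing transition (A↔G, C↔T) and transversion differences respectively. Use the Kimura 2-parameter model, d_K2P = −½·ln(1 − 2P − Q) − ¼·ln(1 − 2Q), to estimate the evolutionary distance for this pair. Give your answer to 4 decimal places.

0.3756

Differing sites — 11:A/G (Ti); 12:T/A (Tv); 13:C/A (Tv); 15:A/G (Ti); 16:A/G (Ti); 17:T/A (Tv); 23:C/A (Tv); 24:T/C (Ti); 31:C/T (Ti); 35:A/C (Tv); 36:T/G (Tv); 39:G/A (Ti).
Of the 12 differences, 6 transitions and 6 transversions over 41 sites: P = 6/41 = 0.146341, Q = 6/41 = 0.146341.
d = −0.5·ln(0.560977) − 0.25·ln(0.707318) = −0.5·(-0.578075) − 0.25·(-0.346275) = 0.3756.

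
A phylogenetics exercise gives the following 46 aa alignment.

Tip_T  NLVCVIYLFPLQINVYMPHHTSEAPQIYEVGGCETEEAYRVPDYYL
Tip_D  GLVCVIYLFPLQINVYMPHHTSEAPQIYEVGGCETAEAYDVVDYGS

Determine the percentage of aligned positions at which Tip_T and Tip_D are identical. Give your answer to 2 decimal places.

The sequences differ at positions 1 (N/G), 36 (E/A), 40 (R/D), 42 (P/V), 45 (Y/G), 46 (L/S).
40 of the 46 sites match, so the percent identity is 40/46 × 100 = 86.96%.

86.96%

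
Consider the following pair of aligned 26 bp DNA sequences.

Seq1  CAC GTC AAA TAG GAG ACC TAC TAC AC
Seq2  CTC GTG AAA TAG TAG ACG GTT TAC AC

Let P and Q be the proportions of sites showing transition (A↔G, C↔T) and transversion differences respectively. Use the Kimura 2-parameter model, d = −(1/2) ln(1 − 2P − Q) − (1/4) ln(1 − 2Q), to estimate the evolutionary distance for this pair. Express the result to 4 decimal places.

0.3386

The sequences differ at positions 2 (A/T, transversion), 6 (C/G, transversion), 13 (G/T, transversion), 18 (C/G, transversion), 19 (T/G, transversion), 20 (A/T, transversion), 21 (C/T, transition).
Of the 7 differences, 1 transition and 6 transversions over 26 sites: P = 1/26 = 0.038462, Q = 6/26 = 0.230769.
d = −0.5·ln(0.692307) − 0.25·ln(0.538462) = −0.5·(-0.367726) − 0.25·(-0.619038) = 0.3386.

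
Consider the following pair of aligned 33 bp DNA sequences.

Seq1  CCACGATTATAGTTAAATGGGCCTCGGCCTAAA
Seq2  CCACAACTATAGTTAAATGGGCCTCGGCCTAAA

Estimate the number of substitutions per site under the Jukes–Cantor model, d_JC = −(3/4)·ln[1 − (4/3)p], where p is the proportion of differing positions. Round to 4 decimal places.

0.0632

Mismatches occur at site 5 (G→A), site 7 (T→C).
p = 2/33 = 0.060606.
d = −0.75 · ln(1 − (4/3)·0.060606) = −0.75 · ln(0.919192) = −0.75 · (-0.084260) = 0.0632.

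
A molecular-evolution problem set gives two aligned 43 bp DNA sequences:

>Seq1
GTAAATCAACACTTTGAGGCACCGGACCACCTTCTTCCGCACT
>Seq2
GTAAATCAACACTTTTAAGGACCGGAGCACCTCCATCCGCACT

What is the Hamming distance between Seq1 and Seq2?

Differing sites — 16:G/T; 18:G/A; 20:C/G; 27:C/G; 33:T/C; 35:T/A.
That gives 6 mismatches out of 43 aligned sites, so the Hamming distance is 6.

6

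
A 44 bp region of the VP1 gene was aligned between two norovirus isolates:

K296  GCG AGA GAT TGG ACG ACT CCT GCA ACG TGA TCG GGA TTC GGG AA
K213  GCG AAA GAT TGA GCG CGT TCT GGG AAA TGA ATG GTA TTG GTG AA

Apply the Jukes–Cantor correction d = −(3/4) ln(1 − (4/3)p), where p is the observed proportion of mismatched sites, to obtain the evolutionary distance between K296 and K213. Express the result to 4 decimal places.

Mismatches occur at site 5 (G↔A), site 12 (G↔A), site 13 (A↔G), site 16 (A↔C), site 17 (C↔G), site 19 (C↔T), site 23 (C↔G), site 24 (A↔G), site 26 (C↔A), site 27 (G↔A), site 31 (T↔A), site 32 (C↔T), site 35 (G↔T), site 39 (C↔G), site 41 (G↔T).
p = 15/44 = 0.340909.
d = −0.75 · ln(1 − (4/3)·0.340909) = −0.75 · ln(0.545455) = −0.75 · (-0.606135) = 0.4546.

0.4546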